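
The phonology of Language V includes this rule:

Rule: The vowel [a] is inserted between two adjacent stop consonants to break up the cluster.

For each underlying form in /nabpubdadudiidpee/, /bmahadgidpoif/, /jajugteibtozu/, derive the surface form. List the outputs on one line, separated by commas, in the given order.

nabapubadadudiidapee, bmahadagidapoif, jajugateibatozu

/nabpubdadudiidpee/: /b/ and /p/ form a stop–stop cluster, so [a] is inserted between them. /b/ and /d/ form a stop–stop cluster, so [a] is inserted between them. /d/ and /p/ form a stop–stop cluster, so [a] is inserted between them. → [nabapubadadudiidapee].
/bmahadgidpoif/: /d/ and /g/ form a stop–stop cluster, so [a] is inserted between them. /d/ and /p/ form a stop–stop cluster, so [a] is inserted between them. → [bmahadagidapoif].
/jajugteibtozu/: /g/ and /t/ form a stop–stop cluster, so [a] is inserted between them. /b/ and /t/ form a stop–stop cluster, so [a] is inserted between them. → [jajugateibatozu].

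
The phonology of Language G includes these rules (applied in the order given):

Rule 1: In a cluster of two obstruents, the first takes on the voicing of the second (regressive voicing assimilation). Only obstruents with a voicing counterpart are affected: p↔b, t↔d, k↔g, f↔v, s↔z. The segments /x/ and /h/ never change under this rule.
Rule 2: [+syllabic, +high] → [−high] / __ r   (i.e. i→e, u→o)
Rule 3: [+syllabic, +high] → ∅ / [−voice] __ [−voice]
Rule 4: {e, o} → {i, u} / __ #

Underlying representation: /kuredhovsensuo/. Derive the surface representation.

korethofsensuu

Rule 1 (regressive voicing assimilation): /d/ precedes the voiceless obstruent /h/, so it devoices to [t] by assimilation. /v/ precedes the voiceless obstruent /s/, so it devoices to [f] by assimilation. /kuredhovsensuo/ → kurethofsensuo.
Rule 2 (pre-rhotic lowering): /u/ is a high vowel immediately before /r/, so it lowers to [o]. /kurethofsensuo/ → korethofsensuo.
Rule 3 (high vowel syncope): no segment meets the environment; /korethofsensuo/ is unchanged.
Rule 4 (final vowel raising): /o/ is a mid vowel in word-final position, so it raises to [u]. /korethofsensuo/ → korethofsensuu.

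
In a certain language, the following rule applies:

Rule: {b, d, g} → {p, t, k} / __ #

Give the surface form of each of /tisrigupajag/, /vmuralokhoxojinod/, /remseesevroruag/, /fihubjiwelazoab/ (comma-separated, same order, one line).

/tisrigupajag/: /g/ is a voiced stop in word-final position, so it devoices to [k]. → [tisrigupajak].
/vmuralokhoxojinod/: /d/ is a voiced stop in word-final position, so it devoices to [t]. → [vmuralokhoxojinot].
/remseesevroruag/: /g/ is a voiced stop in word-final position, so it devoices to [k]. → [remseesevroruak].
/fihubjiwelazoab/: /b/ is a voiced stop in word-final position, so it devoices to [p]. → [fihubjiwelazoap].

tisrigupajak, vmuralokhoxojinot, remseesevroruak, fihubjiwelazoap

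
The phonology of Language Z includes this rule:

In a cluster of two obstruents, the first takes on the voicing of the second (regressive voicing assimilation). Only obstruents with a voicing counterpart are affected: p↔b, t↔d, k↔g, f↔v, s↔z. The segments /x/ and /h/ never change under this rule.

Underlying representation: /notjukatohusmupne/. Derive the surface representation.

notjukatohusmupne

No segment of /notjukatohusmupne/ meets the structural description of the rule, so the form surfaces unchanged.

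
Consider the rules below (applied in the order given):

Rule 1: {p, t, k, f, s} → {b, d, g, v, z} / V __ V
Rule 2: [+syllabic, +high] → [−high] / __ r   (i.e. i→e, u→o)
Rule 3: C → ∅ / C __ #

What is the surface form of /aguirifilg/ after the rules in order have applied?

Rule 1 (intervocalic voicing): /f/ is a voiceless obstruent between vowels /i/ and /i/, so it voices to [v]. /aguirifilg/ → aguirivilg.
Rule 2 (pre-rhotic lowering): /i/ is a high vowel immediately before /r/, so it lowers to [e]. /aguirivilg/ → aguerivilg.
Rule 3 (final cluster simplification): /g/ is the second consonant of a word-final cluster /lg/, so it deletes. /aguerivilg/ → aguerivil.

aguerivil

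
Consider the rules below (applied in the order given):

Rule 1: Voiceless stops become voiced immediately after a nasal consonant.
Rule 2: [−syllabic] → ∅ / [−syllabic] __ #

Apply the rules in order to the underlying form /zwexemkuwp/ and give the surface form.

zwexemguw

Rule 1 (post-nasal voicing): /k/ is a voiceless stop immediately after the nasal /m/, so it voices to [g]. /zwexemkuwp/ → zwexemguwp.
Rule 2 (final cluster simplification): /p/ is the second consonant of a word-final cluster /wp/, so it deletes. /zwexemguwp/ → zwexemguw.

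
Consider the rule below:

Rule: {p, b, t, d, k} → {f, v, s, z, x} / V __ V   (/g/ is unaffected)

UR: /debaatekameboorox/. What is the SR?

devaasexamevoorox

Scanning /debaatekameboorox/: /d/ at position 1 is not in the conditioning environment; /b/ is a stop between vowels /e/ and /a/, so it spirantizes to the fricative [v]; /t/ is a stop between vowels /a/ and /e/, so it spirantizes to the fricative [s]; /k/ is a stop between vowels /e/ and /a/, so it spirantizes to the fricative [x]; /b/ is a stop between vowels /e/ and /o/, so it spirantizes to the fricative [v].
Result: [devaasexamevoorox].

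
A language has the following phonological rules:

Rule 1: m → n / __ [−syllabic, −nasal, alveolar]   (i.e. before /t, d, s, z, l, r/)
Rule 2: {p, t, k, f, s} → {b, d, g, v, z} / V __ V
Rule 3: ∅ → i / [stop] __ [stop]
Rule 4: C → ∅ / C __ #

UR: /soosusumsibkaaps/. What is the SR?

Rule 1 (nasal place assimilation): /m/ precedes the alveolar consonant /s/, so it assimilates in place to [n]. /soosusumsibkaaps/ → soosusunsibkaaps.
Rule 2 (intervocalic voicing): /s/ is a voiceless obstruent between vowels /o/ and /u/, so it voices to [z]. /s/ is a voiceless obstruent between vowels /u/ and /u/, so it voices to [z]. /soosusunsibkaaps/ → soozuzunsibkaaps.
Rule 3 (stop-cluster i-epenthesis): /b/ and /k/ form a stop–stop cluster, so [i] is inserted between them. /soozuzunsibkaaps/ → soozuzunsibikaaps.
Rule 4 (final cluster simplification): /s/ is the second consonant of a word-final cluster /ps/, so it deletes. /soozuzunsibikaaps/ → soozuzunsibikaap.

soozuzunsibikaap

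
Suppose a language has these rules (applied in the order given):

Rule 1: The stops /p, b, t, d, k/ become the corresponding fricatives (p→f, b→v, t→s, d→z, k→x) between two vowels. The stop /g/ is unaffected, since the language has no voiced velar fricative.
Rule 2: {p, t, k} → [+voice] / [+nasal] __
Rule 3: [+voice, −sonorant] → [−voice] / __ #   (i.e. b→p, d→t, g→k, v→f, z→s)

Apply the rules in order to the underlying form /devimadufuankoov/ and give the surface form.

devimazufuangoof

Rule 1 (intervocalic spirantization): /d/ is a stop between vowels /a/ and /u/, so it spirantizes to the fricative [z]. /devimadufuankoov/ → devimazufuankoov.
Rule 2 (post-nasal voicing): /k/ is a voiceless stop immediately after the nasal /n/, so it voices to [g]. /devimazufuankoov/ → devimazufuangoov.
Rule 3 (final devoicing): /v/ is a voiced obstruent in word-final position, so it devoices to [f]. /devimazufuangoov/ → devimazufuangoof.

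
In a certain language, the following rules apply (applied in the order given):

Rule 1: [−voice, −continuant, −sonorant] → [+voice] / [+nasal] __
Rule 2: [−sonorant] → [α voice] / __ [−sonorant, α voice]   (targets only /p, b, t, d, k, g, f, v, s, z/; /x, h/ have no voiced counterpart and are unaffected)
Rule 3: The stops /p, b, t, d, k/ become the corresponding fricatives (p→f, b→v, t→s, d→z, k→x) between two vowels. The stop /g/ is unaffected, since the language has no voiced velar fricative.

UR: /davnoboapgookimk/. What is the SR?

davnovoabgooximg

Rule 1 (post-nasal voicing): /k/ is a voiceless stop immediately after the nasal /m/, so it voices to [g]. /davnoboapgookimk/ → davnoboapgookimg.
Rule 2 (regressive voicing assimilation): /p/ precedes the voiced obstruent /g/, so it voices to [b] by assimilation. /davnoboapgookimg/ → davnoboabgookimg.
Rule 3 (intervocalic spirantization): /b/ is a stop between vowels /o/ and /o/, so it spirantizes to the fricative [v]. /k/ is a stop between vowels /o/ and /i/, so it spirantizes to the fricative [x]. /davnoboabgookimg/ → davnovoabgooximg.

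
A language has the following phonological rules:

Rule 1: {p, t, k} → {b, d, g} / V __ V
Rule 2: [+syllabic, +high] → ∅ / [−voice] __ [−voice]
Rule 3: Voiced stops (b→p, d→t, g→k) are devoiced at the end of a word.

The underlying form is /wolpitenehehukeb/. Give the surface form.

wolpidenehehugep

Rule 1 (intervocalic voicing): /t/ is a voiceless stop between vowels /i/ and /e/, so it voices to [d]. /k/ is a voiceless stop between vowels /u/ and /e/, so it voices to [g]. /wolpitenehehukeb/ → wolpidenehehugeb.
Rule 2 (high vowel syncope): no segment meets the environment; /wolpidenehehugeb/ is unchanged.
Rule 3 (final devoicing): /b/ is a voiced stop in word-final position, so it devoices to [p]. /wolpidenehehugeb/ → wolpidenehehugep.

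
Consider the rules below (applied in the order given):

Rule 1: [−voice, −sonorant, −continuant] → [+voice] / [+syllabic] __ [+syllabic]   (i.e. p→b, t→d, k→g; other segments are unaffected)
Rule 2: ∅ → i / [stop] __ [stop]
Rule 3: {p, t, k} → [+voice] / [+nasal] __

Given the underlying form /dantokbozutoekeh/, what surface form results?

dandokibozudoegeh

Rule 1 (intervocalic voicing): /t/ is a voiceless stop between vowels /u/ and /o/, so it voices to [d]. /k/ is a voiceless stop between vowels /e/ and /e/, so it voices to [g]. /dantokbozutoekeh/ → dantokbozudoegeh.
Rule 2 (stop-cluster i-epenthesis): /k/ and /b/ form a stop–stop cluster, so [i] is inserted between them. /dantokbozudoegeh/ → dantokibozudoegeh.
Rule 3 (post-nasal voicing): /t/ is a voiceless stop immediately after the nasal /n/, so it voices to [d]. /dantokibozudoegeh/ → dandokibozudoegeh.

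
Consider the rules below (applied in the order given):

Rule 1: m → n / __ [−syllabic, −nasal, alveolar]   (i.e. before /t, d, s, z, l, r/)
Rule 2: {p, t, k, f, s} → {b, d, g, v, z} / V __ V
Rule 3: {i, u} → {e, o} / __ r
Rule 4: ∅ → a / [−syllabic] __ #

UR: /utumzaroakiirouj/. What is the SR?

udunzaroagierouja

Rule 1 (nasal place assimilation): /m/ precedes the alveolar consonant /z/, so it assimilates in place to [n]. /utumzaroakiirouj/ → utunzaroakiirouj.
Rule 2 (intervocalic voicing): /t/ is a voiceless obstruent between vowels /u/ and /u/, so it voices to [d]. /k/ is a voiceless obstruent between vowels /a/ and /i/, so it voices to [g]. /utunzaroakiirouj/ → udunzaroagiirouj.
Rule 3 (pre-rhotic lowering): /i/ is a high vowel immediately before /r/, so it lowers to [e]. /udunzaroagiirouj/ → udunzaroagierouj.
Rule 4 (final a-epenthesis): the form ends in the consonant /j/, so [a] is inserted word-finally. /udunzaroagierouj/ → udunzaroagierouja.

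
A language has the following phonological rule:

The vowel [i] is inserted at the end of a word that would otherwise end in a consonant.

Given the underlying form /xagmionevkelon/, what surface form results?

the form ends in the consonant /n/, so [i] is inserted word-finally.
Surface form: [xagmionevkeloni].

xagmionevkeloni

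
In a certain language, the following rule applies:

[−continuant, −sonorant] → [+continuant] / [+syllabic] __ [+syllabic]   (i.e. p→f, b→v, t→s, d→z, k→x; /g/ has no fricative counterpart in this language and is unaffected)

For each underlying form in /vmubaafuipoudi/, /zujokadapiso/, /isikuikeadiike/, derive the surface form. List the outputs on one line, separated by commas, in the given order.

/vmubaafuipoudi/: /b/ is a stop between vowels /u/ and /a/, so it spirantizes to the fricative [v]. /p/ is a stop between vowels /i/ and /o/, so it spirantizes to the fricative [f]. /d/ is a stop between vowels /u/ and /i/, so it spirantizes to the fricative [z]. → [vmuvaafuifouzi].
/zujokadapiso/: /k/ is a stop between vowels /o/ and /a/, so it spirantizes to the fricative [x]. /d/ is a stop between vowels /a/ and /a/, so it spirantizes to the fricative [z]. /p/ is a stop between vowels /a/ and /i/, so it spirantizes to the fricative [f]. → [zujoxazafiso].
/isikuikeadiike/: /k/ is a stop between vowels /i/ and /u/, so it spirantizes to the fricative [x]. /k/ is a stop between vowels /i/ and /e/, so it spirantizes to the fricative [x]. /d/ is a stop between vowels /a/ and /i/, so it spirantizes to the fricative [z]. /k/ is a stop between vowels /i/ and /e/, so it spirantizes to the fricative [x]. → [isixuixeaziixe].

vmuvaafuifouzi, zujoxazafiso, isixuixeaziixe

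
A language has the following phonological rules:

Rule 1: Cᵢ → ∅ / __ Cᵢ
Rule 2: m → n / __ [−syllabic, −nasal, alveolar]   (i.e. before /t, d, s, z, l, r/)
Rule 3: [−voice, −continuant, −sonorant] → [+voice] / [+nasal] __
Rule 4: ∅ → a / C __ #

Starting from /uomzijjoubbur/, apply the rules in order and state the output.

Rule 1 (degemination): /jj/ is a geminate; the first /j/ deletes. /bb/ is a geminate; the first /b/ deletes. /uomzijjoubbur/ → uomzijoubur.
Rule 2 (nasal place assimilation): /m/ precedes the alveolar consonant /z/, so it assimilates in place to [n]. /uomzijoubur/ → uonzijoubur.
Rule 3 (post-nasal voicing): no segment meets the environment; /uonzijoubur/ is unchanged.
Rule 4 (final a-epenthesis): the form ends in the consonant /r/, so [a] is inserted word-finally. /uonzijoubur/ → uonzijoubura.

uonzijoubura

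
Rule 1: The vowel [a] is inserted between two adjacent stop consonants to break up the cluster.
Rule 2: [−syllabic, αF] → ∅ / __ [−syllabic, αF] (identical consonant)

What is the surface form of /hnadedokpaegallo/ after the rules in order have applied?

hnadedokapaegalo

Rule 1 (stop-cluster a-epenthesis): /k/ and /p/ form a stop–stop cluster, so [a] is inserted between them. /hnadedokpaegallo/ → hnadedokapaegallo.
Rule 2 (degemination): /ll/ is a geminate; the first /l/ deletes. /hnadedokapaegallo/ → hnadedokapaegalo.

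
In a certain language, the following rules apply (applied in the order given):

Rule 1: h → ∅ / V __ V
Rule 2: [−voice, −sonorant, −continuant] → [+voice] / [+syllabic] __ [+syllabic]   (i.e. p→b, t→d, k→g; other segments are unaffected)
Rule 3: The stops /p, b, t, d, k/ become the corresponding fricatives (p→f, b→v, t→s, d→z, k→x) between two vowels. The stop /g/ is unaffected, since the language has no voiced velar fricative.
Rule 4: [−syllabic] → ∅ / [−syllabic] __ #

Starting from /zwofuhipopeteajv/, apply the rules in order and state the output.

Rule 1 (intervocalic h-deletion): /h/ occurs between vowels /u/ and /i/, so it deletes. /zwofuhipopeteajv/ → zwofuipopeteajv.
Rule 2 (intervocalic voicing): /p/ is a voiceless stop between vowels /i/ and /o/, so it voices to [b]. /p/ is a voiceless stop between vowels /o/ and /e/, so it voices to [b]. /t/ is a voiceless stop between vowels /e/ and /e/, so it voices to [d]. /zwofuipopeteajv/ → zwofuibobedeajv.
Rule 3 (intervocalic spirantization): /b/ is a stop between vowels /i/ and /o/, so it spirantizes to the fricative [v]. /b/ is a stop between vowels /o/ and /e/, so it spirantizes to the fricative [v]. /d/ is a stop between vowels /e/ and /e/, so it spirantizes to the fricative [z]. /zwofuibobedeajv/ → zwofuivovezeajv.
Rule 4 (final cluster simplification): /v/ is the second consonant of a word-final cluster /jv/, so it deletes. /zwofuivovezeajv/ → zwofuivovezeaj.

zwofuivovezeaj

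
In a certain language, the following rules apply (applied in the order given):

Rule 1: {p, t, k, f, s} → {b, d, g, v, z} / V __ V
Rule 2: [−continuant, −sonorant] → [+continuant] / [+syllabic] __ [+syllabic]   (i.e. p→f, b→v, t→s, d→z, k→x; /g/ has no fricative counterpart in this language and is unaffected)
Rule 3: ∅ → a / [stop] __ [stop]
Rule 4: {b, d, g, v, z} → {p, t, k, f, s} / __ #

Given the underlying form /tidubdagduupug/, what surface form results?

tizubadagaduuvuk

Rule 1 (intervocalic voicing): /p/ is a voiceless obstruent between vowels /u/ and /u/, so it voices to [b]. /tidubdagduupug/ → tidubdagduubug.
Rule 2 (intervocalic spirantization): /d/ is a stop between vowels /i/ and /u/, so it spirantizes to the fricative [z]. /b/ is a stop between vowels /u/ and /u/, so it spirantizes to the fricative [v]. /tidubdagduubug/ → tizubdagduuvug.
Rule 3 (stop-cluster a-epenthesis): /b/ and /d/ form a stop–stop cluster, so [a] is inserted between them. /g/ and /d/ form a stop–stop cluster, so [a] is inserted between them. /tizubdagduuvug/ → tizubadagaduuvug.
Rule 4 (final devoicing): /g/ is a voiced obstruent in word-final position, so it devoices to [k]. /tizubadagaduuvug/ → tizubadagaduuvuk.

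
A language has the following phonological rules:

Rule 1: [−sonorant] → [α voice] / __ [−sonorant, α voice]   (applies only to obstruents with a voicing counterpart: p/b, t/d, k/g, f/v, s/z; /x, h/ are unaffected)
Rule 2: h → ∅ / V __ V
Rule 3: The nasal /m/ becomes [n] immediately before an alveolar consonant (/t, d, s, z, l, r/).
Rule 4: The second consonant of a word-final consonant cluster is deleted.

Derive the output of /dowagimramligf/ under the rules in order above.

dowaginranlik

Rule 1 (regressive voicing assimilation): /g/ precedes the voiceless obstruent /f/, so it devoices to [k] by assimilation. /dowagimramligf/ → dowagimramlikf.
Rule 2 (intervocalic h-deletion): no segment meets the environment; /dowagimramlikf/ is unchanged.
Rule 3 (nasal place assimilation): /m/ precedes the alveolar consonant /r/, so it assimilates in place to [n]. /m/ precedes the alveolar consonant /l/, so it assimilates in place to [n]. /dowagimramlikf/ → dowaginranlikf.
Rule 4 (final cluster simplification): /f/ is the second consonant of a word-final cluster /kf/, so it deletes. /dowaginranlikf/ → dowaginranlik.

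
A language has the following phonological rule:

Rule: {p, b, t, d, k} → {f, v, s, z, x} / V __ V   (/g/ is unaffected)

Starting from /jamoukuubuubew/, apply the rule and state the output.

jamouxuuvuuvew

/k/ is a stop between vowels /u/ and /u/, so it spirantizes to the fricative [x].
/b/ is a stop between vowels /u/ and /u/, so it spirantizes to the fricative [v].
/b/ is a stop between vowels /u/ and /e/, so it spirantizes to the fricative [v].
Surface form: [jamouxuuvuuvew].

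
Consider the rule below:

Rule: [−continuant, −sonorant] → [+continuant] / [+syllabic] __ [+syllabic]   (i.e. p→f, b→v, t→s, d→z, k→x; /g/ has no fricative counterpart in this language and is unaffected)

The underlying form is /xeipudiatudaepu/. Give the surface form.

/p/ is a stop between vowels /i/ and /u/, so it spirantizes to the fricative [f].
/d/ is a stop between vowels /u/ and /i/, so it spirantizes to the fricative [z].
/t/ is a stop between vowels /a/ and /u/, so it spirantizes to the fricative [s].
/d/ is a stop between vowels /u/ and /a/, so it spirantizes to the fricative [z].
/p/ is a stop between vowels /e/ and /u/, so it spirantizes to the fricative [f].
Surface form: [xeifuziasuzaefu].

xeifuziasuzaefu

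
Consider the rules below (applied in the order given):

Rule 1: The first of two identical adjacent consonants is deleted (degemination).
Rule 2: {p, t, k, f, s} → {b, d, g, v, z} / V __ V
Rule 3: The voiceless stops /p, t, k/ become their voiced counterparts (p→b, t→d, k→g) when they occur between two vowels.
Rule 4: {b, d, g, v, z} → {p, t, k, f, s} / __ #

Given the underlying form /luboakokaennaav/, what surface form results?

Rule 1 (degemination): /nn/ is a geminate; the first /n/ deletes. /luboakokaennaav/ → luboakokaenaav.
Rule 2 (intervocalic voicing): /k/ is a voiceless obstruent between vowels /a/ and /o/, so it voices to [g]. /k/ is a voiceless obstruent between vowels /o/ and /a/, so it voices to [g]. /luboakokaenaav/ → luboagogaenaav.
Rule 3 (intervocalic voicing): no segment meets the environment; /luboagogaenaav/ is unchanged.
Rule 4 (final devoicing): /v/ is a voiced obstruent in word-final position, so it devoices to [f]. /luboagogaenaav/ → luboagogaenaaf.

luboagogaenaaf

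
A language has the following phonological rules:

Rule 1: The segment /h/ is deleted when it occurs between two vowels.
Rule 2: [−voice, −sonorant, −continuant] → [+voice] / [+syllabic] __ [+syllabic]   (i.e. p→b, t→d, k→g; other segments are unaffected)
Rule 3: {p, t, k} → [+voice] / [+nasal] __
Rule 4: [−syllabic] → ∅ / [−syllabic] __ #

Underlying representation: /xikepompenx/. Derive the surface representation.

xigebomben

Rule 1 (intervocalic h-deletion): no segment meets the environment; /xikepompenx/ is unchanged.
Rule 2 (intervocalic voicing): /k/ is a voiceless stop between vowels /i/ and /e/, so it voices to [g]. /p/ is a voiceless stop between vowels /e/ and /o/, so it voices to [b]. /xikepompenx/ → xigebompenx.
Rule 3 (post-nasal voicing): /p/ is a voiceless stop immediately after the nasal /m/, so it voices to [b]. /xigebompenx/ → xigebombenx.
Rule 4 (final cluster simplification): /x/ is the second consonant of a word-final cluster /nx/, so it deletes. /xigebombenx/ → xigebomben.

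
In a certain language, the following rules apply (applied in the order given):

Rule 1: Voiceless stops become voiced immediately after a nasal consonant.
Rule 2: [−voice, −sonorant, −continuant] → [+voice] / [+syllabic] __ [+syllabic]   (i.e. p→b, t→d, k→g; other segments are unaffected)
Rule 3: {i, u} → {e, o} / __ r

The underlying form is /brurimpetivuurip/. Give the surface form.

Rule 1 (post-nasal voicing): /p/ is a voiceless stop immediately after the nasal /m/, so it voices to [b]. /brurimpetivuurip/ → brurimbetivuurip.
Rule 2 (intervocalic voicing): /t/ is a voiceless stop between vowels /e/ and /i/, so it voices to [d]. /brurimbetivuurip/ → brurimbedivuurip.
Rule 3 (pre-rhotic lowering): /u/ is a high vowel immediately before /r/, so it lowers to [o]. /u/ is a high vowel immediately before /r/, so it lowers to [o]. /brurimbedivuurip/ → brorimbedivuorip.

brorimbedivuorip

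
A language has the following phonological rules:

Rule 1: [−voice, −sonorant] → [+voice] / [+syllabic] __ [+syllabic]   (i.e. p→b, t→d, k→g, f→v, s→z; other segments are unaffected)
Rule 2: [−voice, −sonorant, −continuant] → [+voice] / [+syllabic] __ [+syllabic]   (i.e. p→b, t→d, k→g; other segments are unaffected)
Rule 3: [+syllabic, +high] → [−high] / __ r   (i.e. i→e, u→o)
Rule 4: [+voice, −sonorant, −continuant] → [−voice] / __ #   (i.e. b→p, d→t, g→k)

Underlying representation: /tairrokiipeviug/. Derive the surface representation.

Rule 1 (intervocalic voicing): /k/ is a voiceless obstruent between vowels /o/ and /i/, so it voices to [g]. /p/ is a voiceless obstruent between vowels /i/ and /e/, so it voices to [b]. /tairrokiipeviug/ → tairrogiibeviug.
Rule 2 (intervocalic voicing): no segment meets the environment; /tairrogiibeviug/ is unchanged.
Rule 3 (pre-rhotic lowering): /i/ is a high vowel immediately before /r/, so it lowers to [e]. /tairrogiibeviug/ → taerrogiibeviug.
Rule 4 (final devoicing): /g/ is a voiced stop in word-final position, so it devoices to [k]. /taerrogiibeviug/ → taerrogiibeviuk.

taerrogiibeviuk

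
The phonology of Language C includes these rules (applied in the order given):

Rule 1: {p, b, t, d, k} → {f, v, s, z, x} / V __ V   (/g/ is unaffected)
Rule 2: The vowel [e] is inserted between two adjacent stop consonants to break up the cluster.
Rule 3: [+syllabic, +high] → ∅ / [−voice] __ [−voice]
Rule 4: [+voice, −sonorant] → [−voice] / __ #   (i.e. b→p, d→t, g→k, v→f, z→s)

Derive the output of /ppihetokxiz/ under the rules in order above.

pephesokxis

Rule 1 (intervocalic spirantization): /t/ is a stop between vowels /e/ and /o/, so it spirantizes to the fricative [s]. /ppihetokxiz/ → ppihesokxiz.
Rule 2 (stop-cluster e-epenthesis): /p/ and /p/ form a stop–stop cluster, so [e] is inserted between them. /ppihesokxiz/ → pepihesokxiz.
Rule 3 (high vowel syncope): /i/ is a high vowel flanked by voiceless consonants /p/ and /h/, so it deletes. /pepihesokxiz/ → pephesokxiz.
Rule 4 (final devoicing): /z/ is a voiced obstruent in word-final position, so it devoices to [s]. /pephesokxiz/ → pephesokxis.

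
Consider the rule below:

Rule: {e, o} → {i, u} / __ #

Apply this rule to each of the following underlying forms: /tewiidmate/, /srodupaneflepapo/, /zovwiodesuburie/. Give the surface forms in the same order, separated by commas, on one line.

tewiidmati, srodupaneflepapu, zovwiodesuburii

/tewiidmate/: /e/ is a mid vowel in word-final position, so it raises to [i]. → [tewiidmati].
/srodupaneflepapo/: /o/ is a mid vowel in word-final position, so it raises to [u]. → [srodupaneflepapu].
/zovwiodesuburie/: /e/ is a mid vowel in word-final position, so it raises to [i]. → [zovwiodesuburii].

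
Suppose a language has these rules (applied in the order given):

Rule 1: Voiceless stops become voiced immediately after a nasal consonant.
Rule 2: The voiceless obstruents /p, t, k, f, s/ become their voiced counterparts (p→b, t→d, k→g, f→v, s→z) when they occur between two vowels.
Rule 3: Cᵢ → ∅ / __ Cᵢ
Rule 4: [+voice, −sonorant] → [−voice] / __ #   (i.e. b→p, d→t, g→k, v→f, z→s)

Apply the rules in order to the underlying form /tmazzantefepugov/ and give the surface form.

Rule 1 (post-nasal voicing): /t/ is a voiceless stop immediately after the nasal /n/, so it voices to [d]. /tmazzantefepugov/ → tmazzandefepugov.
Rule 2 (intervocalic voicing): /f/ is a voiceless obstruent between vowels /e/ and /e/, so it voices to [v]. /p/ is a voiceless obstruent between vowels /e/ and /u/, so it voices to [b]. /tmazzandefepugov/ → tmazzandevebugov.
Rule 3 (degemination): /zz/ is a geminate; the first /z/ deletes. /tmazzandevebugov/ → tmazandevebugov.
Rule 4 (final devoicing): /v/ is a voiced obstruent in word-final position, so it devoices to [f]. /tmazandevebugov/ → tmazandevebugof.

tmazandevebugof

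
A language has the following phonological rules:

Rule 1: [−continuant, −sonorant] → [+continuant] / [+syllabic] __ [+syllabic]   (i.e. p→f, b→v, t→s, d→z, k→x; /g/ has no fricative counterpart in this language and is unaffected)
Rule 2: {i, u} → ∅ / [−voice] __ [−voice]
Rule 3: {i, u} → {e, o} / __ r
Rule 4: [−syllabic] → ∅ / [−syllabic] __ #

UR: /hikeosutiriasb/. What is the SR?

hxeosserias

Rule 1 (intervocalic spirantization): /k/ is a stop between vowels /i/ and /e/, so it spirantizes to the fricative [x]. /t/ is a stop between vowels /u/ and /i/, so it spirantizes to the fricative [s]. /hikeosutiriasb/ → hixeosusiriasb.
Rule 2 (high vowel syncope): /i/ is a high vowel flanked by voiceless consonants /h/ and /x/, so it deletes. /u/ is a high vowel flanked by voiceless consonants /s/ and /s/, so it deletes. /hixeosusiriasb/ → hxeossiriasb.
Rule 3 (pre-rhotic lowering): /i/ is a high vowel immediately before /r/, so it lowers to [e]. /hxeossiriasb/ → hxeosseriasb.
Rule 4 (final cluster simplification): /b/ is the second consonant of a word-final cluster /sb/, so it deletes. /hxeosseriasb/ → hxeosserias.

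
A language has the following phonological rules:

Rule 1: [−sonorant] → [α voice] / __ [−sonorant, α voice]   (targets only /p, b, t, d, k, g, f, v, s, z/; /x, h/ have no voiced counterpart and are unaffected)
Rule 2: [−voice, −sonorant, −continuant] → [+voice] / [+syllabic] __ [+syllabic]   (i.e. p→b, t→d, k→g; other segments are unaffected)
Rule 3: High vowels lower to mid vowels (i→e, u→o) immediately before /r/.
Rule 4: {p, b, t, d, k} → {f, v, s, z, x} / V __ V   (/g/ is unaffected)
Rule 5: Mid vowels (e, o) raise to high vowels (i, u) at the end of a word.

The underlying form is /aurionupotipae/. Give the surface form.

Rule 1 (regressive voicing assimilation): no segment meets the environment; /aurionupotipae/ is unchanged.
Rule 2 (intervocalic voicing): /p/ is a voiceless stop between vowels /u/ and /o/, so it voices to [b]. /t/ is a voiceless stop between vowels /o/ and /i/, so it voices to [d]. /p/ is a voiceless stop between vowels /i/ and /a/, so it voices to [b]. /aurionupotipae/ → aurionubodibae.
Rule 3 (pre-rhotic lowering): /u/ is a high vowel immediately before /r/, so it lowers to [o]. /aurionubodibae/ → aorionubodibae.
Rule 4 (intervocalic spirantization): /b/ is a stop between vowels /u/ and /o/, so it spirantizes to the fricative [v]. /d/ is a stop between vowels /o/ and /i/, so it spirantizes to the fricative [z]. /b/ is a stop between vowels /i/ and /a/, so it spirantizes to the fricative [v]. /aorionubodibae/ → aorionuvozivae.
Rule 5 (final vowel raising): /e/ is a mid vowel in word-final position, so it raises to [i]. /aorionuvozivae/ → aorionuvozivai.

aorionuvozivai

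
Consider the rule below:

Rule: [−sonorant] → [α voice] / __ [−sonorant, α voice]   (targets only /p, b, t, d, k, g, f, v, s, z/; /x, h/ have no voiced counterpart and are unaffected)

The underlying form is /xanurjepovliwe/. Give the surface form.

No segment of /xanurjepovliwe/ meets the structural description of the rule, so the form surfaces unchanged.

xanurjepovliwe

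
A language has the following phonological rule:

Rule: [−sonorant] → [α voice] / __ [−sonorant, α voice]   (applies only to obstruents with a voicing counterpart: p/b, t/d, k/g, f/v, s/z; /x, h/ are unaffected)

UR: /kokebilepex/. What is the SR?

kokebilepex

No segment of /kokebilepex/ meets the structural description of the rule, so the form surfaces unchanged.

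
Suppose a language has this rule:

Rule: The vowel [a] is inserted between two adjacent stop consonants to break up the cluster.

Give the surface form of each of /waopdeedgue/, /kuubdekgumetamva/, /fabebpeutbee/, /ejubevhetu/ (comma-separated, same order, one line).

/waopdeedgue/: /p/ and /d/ form a stop–stop cluster, so [a] is inserted between them. /d/ and /g/ form a stop–stop cluster, so [a] is inserted between them. → [waopadeedague].
/kuubdekgumetamva/: /b/ and /d/ form a stop–stop cluster, so [a] is inserted between them. /k/ and /g/ form a stop–stop cluster, so [a] is inserted between them. → [kuubadekagumetamva].
/fabebpeutbee/: /b/ and /p/ form a stop–stop cluster, so [a] is inserted between them. /t/ and /b/ form a stop–stop cluster, so [a] is inserted between them. → [fabebapeutabee].
/ejubevhetu/: the rule's environment is not met; surfaces unchanged as [ejubevhetu].

waopadeedague, kuubadekagumetamva, fabebapeutabee, ejubevhetu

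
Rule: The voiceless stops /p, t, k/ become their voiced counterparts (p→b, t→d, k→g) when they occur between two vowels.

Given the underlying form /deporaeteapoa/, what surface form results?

deboraedeaboa

/p/ is a voiceless stop between vowels /e/ and /o/, so it voices to [b].
/t/ is a voiceless stop between vowels /e/ and /e/, so it voices to [d].
/p/ is a voiceless stop between vowels /a/ and /o/, so it voices to [b].
Surface form: [deboraedeaboa].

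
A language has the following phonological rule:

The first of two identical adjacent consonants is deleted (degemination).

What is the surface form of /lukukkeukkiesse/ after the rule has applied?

/kk/ is a geminate; the first /k/ deletes.
/kk/ is a geminate; the first /k/ deletes.
/ss/ is a geminate; the first /s/ deletes.
The other instances of /l/, /k/, /s/ do not occur in the required environment and remain unchanged.
Surface form: [lukukeukiese].

lukukeukiese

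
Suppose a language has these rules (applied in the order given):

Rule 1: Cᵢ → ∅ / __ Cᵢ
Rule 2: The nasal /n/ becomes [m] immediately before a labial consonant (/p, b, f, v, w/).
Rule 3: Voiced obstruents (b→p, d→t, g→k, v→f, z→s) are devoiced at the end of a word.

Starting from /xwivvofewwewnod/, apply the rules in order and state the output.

xwivofewewnot

Rule 1 (degemination): /vv/ is a geminate; the first /v/ deletes. /ww/ is a geminate; the first /w/ deletes. /xwivvofewwewnod/ → xwivofewewnod.
Rule 2 (nasal place assimilation): no segment meets the environment; /xwivofewewnod/ is unchanged.
Rule 3 (final devoicing): /d/ is a voiced obstruent in word-final position, so it devoices to [t]. /xwivofewewnod/ → xwivofewewnot.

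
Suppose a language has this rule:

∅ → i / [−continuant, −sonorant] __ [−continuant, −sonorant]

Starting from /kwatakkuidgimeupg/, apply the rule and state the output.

/k/ and /k/ form a stop–stop cluster, so [i] is inserted between them.
/d/ and /g/ form a stop–stop cluster, so [i] is inserted between them.
/p/ and /g/ form a stop–stop cluster, so [i] is inserted between them.
Surface form: [kwatakikuidigimeupig].

kwatakikuidigimeupig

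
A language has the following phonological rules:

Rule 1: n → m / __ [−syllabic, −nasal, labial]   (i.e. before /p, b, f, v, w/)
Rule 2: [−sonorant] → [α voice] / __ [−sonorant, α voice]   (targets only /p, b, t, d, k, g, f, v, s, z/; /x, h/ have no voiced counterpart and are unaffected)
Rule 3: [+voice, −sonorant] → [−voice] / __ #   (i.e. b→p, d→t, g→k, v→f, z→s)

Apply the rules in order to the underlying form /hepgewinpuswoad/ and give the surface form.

hebgewimpuswoat

Rule 1 (nasal place assimilation): /n/ precedes the labial consonant /p/, so it assimilates in place to [m]. /hepgewinpuswoad/ → hepgewimpuswoad.
Rule 2 (regressive voicing assimilation): /p/ precedes the voiced obstruent /g/, so it voices to [b] by assimilation. /hepgewimpuswoad/ → hebgewimpuswoad.
Rule 3 (final devoicing): /d/ is a voiced obstruent in word-final position, so it devoices to [t]. /hebgewimpuswoad/ → hebgewimpuswoat.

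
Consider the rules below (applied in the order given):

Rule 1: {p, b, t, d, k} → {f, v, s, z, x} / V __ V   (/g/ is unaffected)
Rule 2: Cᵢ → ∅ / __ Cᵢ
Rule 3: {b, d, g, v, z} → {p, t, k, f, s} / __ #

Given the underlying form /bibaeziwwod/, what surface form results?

bivaeziwot

Rule 1 (intervocalic spirantization): /b/ is a stop between vowels /i/ and /a/, so it spirantizes to the fricative [v]. /bibaeziwwod/ → bivaeziwwod.
Rule 2 (degemination): /ww/ is a geminate; the first /w/ deletes. /bivaeziwwod/ → bivaeziwod.
Rule 3 (final devoicing): /d/ is a voiced obstruent in word-final position, so it devoices to [t]. /bivaeziwod/ → bivaeziwot.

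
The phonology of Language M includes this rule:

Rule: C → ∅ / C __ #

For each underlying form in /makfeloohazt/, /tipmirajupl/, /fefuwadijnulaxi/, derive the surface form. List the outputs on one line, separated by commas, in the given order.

makfeloohaz, tipmirajup, fefuwadijnulaxi

/makfeloohazt/: /t/ is the second consonant of a word-final cluster /zt/, so it deletes. → [makfeloohaz].
/tipmirajupl/: /l/ is the second consonant of a word-final cluster /pl/, so it deletes. → [tipmirajup].
/fefuwadijnulaxi/: the rule's environment is not met; surfaces unchanged as [fefuwadijnulaxi].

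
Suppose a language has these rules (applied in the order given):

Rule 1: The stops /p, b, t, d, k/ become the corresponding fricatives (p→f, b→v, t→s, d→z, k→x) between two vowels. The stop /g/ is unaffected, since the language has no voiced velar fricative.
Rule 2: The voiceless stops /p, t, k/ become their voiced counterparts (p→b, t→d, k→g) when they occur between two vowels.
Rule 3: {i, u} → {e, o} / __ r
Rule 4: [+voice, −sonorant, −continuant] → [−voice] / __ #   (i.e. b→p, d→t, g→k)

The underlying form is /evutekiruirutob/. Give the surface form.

Rule 1 (intervocalic spirantization): /t/ is a stop between vowels /u/ and /e/, so it spirantizes to the fricative [s]. /k/ is a stop between vowels /e/ and /i/, so it spirantizes to the fricative [x]. /t/ is a stop between vowels /u/ and /o/, so it spirantizes to the fricative [s]. /evutekiruirutob/ → evusexiruirusob.
Rule 2 (intervocalic voicing): no segment meets the environment; /evusexiruirusob/ is unchanged.
Rule 3 (pre-rhotic lowering): /i/ is a high vowel immediately before /r/, so it lowers to [e]. /i/ is a high vowel immediately before /r/, so it lowers to [e]. /evusexiruirusob/ → evusexeruerusob.
Rule 4 (final devoicing): /b/ is a voiced stop in word-final position, so it devoices to [p]. /evusexeruerusob/ → evusexeruerusop.

evusexeruerusop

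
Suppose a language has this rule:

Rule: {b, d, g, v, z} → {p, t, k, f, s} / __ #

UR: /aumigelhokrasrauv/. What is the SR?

/v/ is a voiced obstruent in word-final position, so it devoices to [f].
Surface form: [aumigelhokrasrauf].

aumigelhokrasrauf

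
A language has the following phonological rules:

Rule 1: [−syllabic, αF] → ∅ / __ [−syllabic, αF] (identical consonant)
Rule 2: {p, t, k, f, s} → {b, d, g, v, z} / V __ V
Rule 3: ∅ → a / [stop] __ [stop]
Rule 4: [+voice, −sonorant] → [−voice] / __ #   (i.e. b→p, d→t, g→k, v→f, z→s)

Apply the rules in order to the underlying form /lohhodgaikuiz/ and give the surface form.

lohodagaiguis

Rule 1 (degemination): /hh/ is a geminate; the first /h/ deletes. /lohhodgaikuiz/ → lohodgaikuiz.
Rule 2 (intervocalic voicing): /k/ is a voiceless obstruent between vowels /i/ and /u/, so it voices to [g]. /lohodgaikuiz/ → lohodgaiguiz.
Rule 3 (stop-cluster a-epenthesis): /d/ and /g/ form a stop–stop cluster, so [a] is inserted between them. /lohodgaiguiz/ → lohodagaiguiz.
Rule 4 (final devoicing): /z/ is a voiced obstruent in word-final position, so it devoices to [s]. /lohodagaiguiz/ → lohodagaiguis.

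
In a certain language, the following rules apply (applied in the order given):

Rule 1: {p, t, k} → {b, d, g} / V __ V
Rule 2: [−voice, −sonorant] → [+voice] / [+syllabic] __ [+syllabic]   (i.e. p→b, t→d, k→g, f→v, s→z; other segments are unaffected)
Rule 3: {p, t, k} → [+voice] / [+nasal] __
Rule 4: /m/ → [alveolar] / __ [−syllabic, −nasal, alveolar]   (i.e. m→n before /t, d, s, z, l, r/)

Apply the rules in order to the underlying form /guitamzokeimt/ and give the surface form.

guidanzogeind

Rule 1 (intervocalic voicing): /t/ is a voiceless stop between vowels /i/ and /a/, so it voices to [d]. /k/ is a voiceless stop between vowels /o/ and /e/, so it voices to [g]. /guitamzokeimt/ → guidamzogeimt.
Rule 2 (intervocalic voicing): no segment meets the environment; /guidamzogeimt/ is unchanged.
Rule 3 (post-nasal voicing): /t/ is a voiceless stop immediately after the nasal /m/, so it voices to [d]. /guidamzogeimt/ → guidamzogeimd.
Rule 4 (nasal place assimilation): /m/ precedes the alveolar consonant /z/, so it assimilates in place to [n]. /m/ precedes the alveolar consonant /d/, so it assimilates in place to [n]. /guidamzogeimd/ → guidanzogeind.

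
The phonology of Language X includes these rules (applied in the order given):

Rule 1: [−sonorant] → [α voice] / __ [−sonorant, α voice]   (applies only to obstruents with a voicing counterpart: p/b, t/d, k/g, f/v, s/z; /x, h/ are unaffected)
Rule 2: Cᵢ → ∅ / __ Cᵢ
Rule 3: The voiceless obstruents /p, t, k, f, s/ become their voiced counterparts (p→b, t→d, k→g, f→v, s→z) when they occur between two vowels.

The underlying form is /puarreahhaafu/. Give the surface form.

puareahaavu

Rule 1 (regressive voicing assimilation): no segment meets the environment; /puarreahhaafu/ is unchanged.
Rule 2 (degemination): /rr/ is a geminate; the first /r/ deletes. /hh/ is a geminate; the first /h/ deletes. /puarreahhaafu/ → puareahaafu.
Rule 3 (intervocalic voicing): /f/ is a voiceless obstruent between vowels /a/ and /u/, so it voices to [v]. /puareahaafu/ → puareahaavu.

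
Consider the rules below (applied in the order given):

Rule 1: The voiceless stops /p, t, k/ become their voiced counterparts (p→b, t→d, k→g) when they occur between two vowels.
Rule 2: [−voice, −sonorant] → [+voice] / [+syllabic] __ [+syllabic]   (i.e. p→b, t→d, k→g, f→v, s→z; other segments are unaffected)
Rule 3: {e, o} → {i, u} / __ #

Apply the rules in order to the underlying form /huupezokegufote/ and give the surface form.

huubezogeguvodi

Rule 1 (intervocalic voicing): /p/ is a voiceless stop between vowels /u/ and /e/, so it voices to [b]. /k/ is a voiceless stop between vowels /o/ and /e/, so it voices to [g]. /t/ is a voiceless stop between vowels /o/ and /e/, so it voices to [d]. /huupezokegufote/ → huubezogegufode.
Rule 2 (intervocalic voicing): /f/ is a voiceless obstruent between vowels /u/ and /o/, so it voices to [v]. /huubezogegufode/ → huubezogeguvode.
Rule 3 (final vowel raising): /e/ is a mid vowel in word-final position, so it raises to [i]. /huubezogeguvode/ → huubezogeguvodi.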